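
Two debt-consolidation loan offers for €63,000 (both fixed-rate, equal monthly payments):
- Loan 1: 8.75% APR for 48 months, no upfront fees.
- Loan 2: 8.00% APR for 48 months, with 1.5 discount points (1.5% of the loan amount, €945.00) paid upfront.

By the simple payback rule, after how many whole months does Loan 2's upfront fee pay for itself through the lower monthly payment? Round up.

Loan 1: monthly rate = 8.75%/12 = 0.0072917; payment = 63,000 × 0.0072917 / (1 − (1+0.0072917)^−48) = €1,560.29.
Loan 2: monthly rate = 8%/12 = 0.0066667; payment = 63,000 × 0.0066667 / (1 − (1+0.0066667)^−48) = €1,538.01.
Monthly savings = €1,560.29 − €1,538.01 = €22.28.
Break-even = €945.00 / €22.28 = 42.41 → 43 months.

43 months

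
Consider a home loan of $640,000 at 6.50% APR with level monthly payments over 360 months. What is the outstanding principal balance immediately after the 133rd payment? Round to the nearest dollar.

$527,708

With monthly rate i = 6.5%/12 = 0.0054167, the balance after k of n payments is P · [(1+i)^n − (1+i)^k] / [(1+i)^n − 1].
(1+0.0054167)^360 = 6.99179797 and (1+0.0054167)^133 = 2.05129757, so the balance is 640,000 × (6.99179797 − 2.05129757) / (6.99179797 − 1) = $527,708.09.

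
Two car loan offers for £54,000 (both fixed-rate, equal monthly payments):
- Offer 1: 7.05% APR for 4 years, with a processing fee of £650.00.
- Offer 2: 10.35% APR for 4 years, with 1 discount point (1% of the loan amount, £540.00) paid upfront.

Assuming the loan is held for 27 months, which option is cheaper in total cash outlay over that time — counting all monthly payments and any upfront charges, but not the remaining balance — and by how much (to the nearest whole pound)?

Offer 1: at 7.05% the monthly rate is 0.0058750, so the payment is 54,000 × 0.0058750 / (1 − 1.0058750^−48) = £1,294.35.
Offer 2: at 10.35% the monthly rate is 0.0086250, so the payment is 54,000 × 0.0086250 / (1 − 1.0086250^−48) = £1,378.67.
Over 27 months: Offer 1 costs 27 × £1,294.35 + £650.00 = £35,597.45; Offer 2 costs 27 × £1,378.67 + £540.00 = £37,764.09.
Offer 1 is cheaper by £37,764.09 − £35,597.45 = £2,166.64.

Offer 1 by £2,167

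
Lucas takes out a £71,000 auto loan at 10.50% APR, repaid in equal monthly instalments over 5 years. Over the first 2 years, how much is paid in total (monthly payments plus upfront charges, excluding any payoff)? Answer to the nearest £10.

£36,630

At 10.50% the monthly rate is 0.0087500, so the payment is 71,000 × 0.0087500 / (1 − 1.0087500^−60) = £1,526.07.
Total outlay = 24 × £1,526.07 = £36,625.68.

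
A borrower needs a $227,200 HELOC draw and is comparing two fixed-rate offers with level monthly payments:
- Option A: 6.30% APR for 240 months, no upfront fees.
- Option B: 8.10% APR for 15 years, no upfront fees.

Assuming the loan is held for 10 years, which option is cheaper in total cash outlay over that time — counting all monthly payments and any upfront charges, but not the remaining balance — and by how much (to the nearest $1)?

Option A by $62,050

Option A: monthly rate = 6.3%/12 = 0.0052500; payment = 227,200 × 0.0052500 / (1 − (1+0.0052500)^−240) = $1,667.30.
Option B: monthly rate = 8.1%/12 = 0.0067500; payment = 227,200 × 0.0067500 / (1 − (1+0.0067500)^−180) = $2,184.38.
Over 120 months: Option A costs 120 × $1,667.30 = $200,076.00; Option B costs 120 × $2,184.38 = $262,125.60.
Option A is cheaper by $262,125.60 − $200,076.00 = $62,049.60.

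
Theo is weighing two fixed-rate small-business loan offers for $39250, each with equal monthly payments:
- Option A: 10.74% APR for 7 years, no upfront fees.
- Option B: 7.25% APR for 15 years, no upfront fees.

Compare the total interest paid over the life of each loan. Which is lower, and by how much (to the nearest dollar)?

Option A: at 10.74% the monthly rate is 0.0089500, so the payment is 39,250 × 0.0089500 / (1 − 1.0089500^−84) = $666.70.
Total interest on Option A = 84 × $666.70 − $39,250 = $16,752.80.
Option B: monthly rate = 7.25%/12 = 0.0060417; payment = 39,250 × 0.0060417 / (1 − (1+0.0060417)^−180) = $358.30.
Total interest on Option B = 180 × $358.30 − $39,250 = $25,244.00.
Option A is lower by $8,491.20.

Option A by $8,491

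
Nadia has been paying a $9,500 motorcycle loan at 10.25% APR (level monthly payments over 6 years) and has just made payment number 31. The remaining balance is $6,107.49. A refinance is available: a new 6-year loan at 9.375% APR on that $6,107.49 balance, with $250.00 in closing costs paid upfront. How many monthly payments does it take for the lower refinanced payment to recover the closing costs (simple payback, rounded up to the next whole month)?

Current payment = 9,500 × 10.25%/12 / (1 − (1+0.0085417)^−72) = $177.20.
Refinanced payment = 6,107.49 × 0.0078125 / (1 − (1+0.0078125)^−72) = $111.23.
Monthly savings = $177.20 − $111.23 = $65.97.
Break-even = $250.00 / $65.97 = 3.79 → 4 months.

4 months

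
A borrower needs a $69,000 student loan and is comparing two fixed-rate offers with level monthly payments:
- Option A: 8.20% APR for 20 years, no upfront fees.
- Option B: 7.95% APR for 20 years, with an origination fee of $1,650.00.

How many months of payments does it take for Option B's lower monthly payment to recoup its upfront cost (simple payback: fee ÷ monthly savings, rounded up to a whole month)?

Option A: at 8.20% the monthly rate is 0.0068333, so the payment is 69,000 × 0.0068333 / (1 − 1.0068333^−240) = $585.76.
Option B: at 7.95% the monthly rate is 0.0066250, so the payment is 69,000 × 0.0066250 / (1 − 1.0066250^−240) = $575.00.
Monthly savings = $585.76 − $575.00 = $10.76.
Break-even = $1,650.00 / $10.76 = 153.35 → 154 months.

154 months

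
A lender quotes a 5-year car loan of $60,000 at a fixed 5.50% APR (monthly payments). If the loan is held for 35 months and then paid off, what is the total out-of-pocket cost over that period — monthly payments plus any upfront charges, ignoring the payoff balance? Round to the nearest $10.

At 5.50% the monthly rate is 0.0045833, so the payment is 60,000 × 0.0045833 / (1 − 1.0045833^−60) = $1,146.07.
Total outlay = 35 × $1,146.07 = $40,112.45.

$40,110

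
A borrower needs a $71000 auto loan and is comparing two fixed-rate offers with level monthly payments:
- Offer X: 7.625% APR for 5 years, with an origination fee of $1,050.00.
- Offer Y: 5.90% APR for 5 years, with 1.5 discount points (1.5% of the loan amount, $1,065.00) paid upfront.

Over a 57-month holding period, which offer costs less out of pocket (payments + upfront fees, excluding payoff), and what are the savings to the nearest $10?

Offer Y by $3,270

Offer X: at 7.625% the monthly rate is 0.0063542, so the payment is 71,000 × 0.0063542 / (1 − 1.0063542^−60) = $1,426.92.
Offer Y: at 5.90% the monthly rate is 0.0049167, so the payment is 71,000 × 0.0049167 / (1 − 1.0049167^−60) = $1,369.33.
Over 57 months: Offer X costs 57 × $1,426.92 + $1,050.00 = $82,384.44; Offer Y costs 57 × $1,369.33 + $1,065.00 = $79,116.81.
Offer Y is cheaper by $82,384.44 − $79,116.81 = $3,267.63.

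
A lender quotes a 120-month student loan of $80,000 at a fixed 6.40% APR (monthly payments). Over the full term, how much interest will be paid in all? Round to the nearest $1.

$28,518

At 6.40% the monthly rate is 0.0053333, so the payment is 80,000 × 0.0053333 / (1 − 1.0053333^−120) = $904.32.
Total paid = 120 × $904.32 = $108,518.40; interest = $108,518.40 − $80,000 = $28,518.40.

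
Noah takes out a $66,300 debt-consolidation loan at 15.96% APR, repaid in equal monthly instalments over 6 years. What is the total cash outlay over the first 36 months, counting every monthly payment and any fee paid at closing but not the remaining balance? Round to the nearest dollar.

$51,722

Monthly rate = 15.96%/12 = 0.0133000; payment = 66,300 × 0.0133000 / (1 − (1+0.0133000)^−72) = $1,436.71.
Total outlay = 36 × $1,436.71 = $51,721.56.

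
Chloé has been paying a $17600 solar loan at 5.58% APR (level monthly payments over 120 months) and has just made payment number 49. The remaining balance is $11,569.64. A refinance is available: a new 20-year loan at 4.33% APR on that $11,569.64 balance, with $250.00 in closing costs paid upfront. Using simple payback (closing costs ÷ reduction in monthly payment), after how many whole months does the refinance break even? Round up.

Current payment = 17,600 × 5.58%/12 / (1 − (1+0.0046500)^−120) = $191.70.
Refinanced payment = 11,569.64 × 0.0036083 / (1 − (1+0.0036083)^−240) = $72.14.
Monthly savings = $191.70 − $72.14 = $119.56.
Break-even = $250.00 / $119.56 = 2.09 → 3 months.

3 months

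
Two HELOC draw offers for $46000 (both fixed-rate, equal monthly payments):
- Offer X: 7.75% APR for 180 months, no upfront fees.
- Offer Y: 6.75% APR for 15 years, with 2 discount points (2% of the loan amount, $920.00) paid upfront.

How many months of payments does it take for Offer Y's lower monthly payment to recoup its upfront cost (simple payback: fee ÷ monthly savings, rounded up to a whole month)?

36 months

Offer X: monthly rate = 7.75%/12 = 0.0064583; payment = 46,000 × 0.0064583 / (1 − (1+0.0064583)^−180) = $432.99.
Offer Y: monthly rate = 6.75%/12 = 0.0056250; payment = 46,000 × 0.0056250 / (1 − (1+0.0056250)^−180) = $407.06.
Monthly savings = $432.99 − $407.06 = $25.93.
Break-even = $920.00 / $25.93 = 35.48 → 36 months.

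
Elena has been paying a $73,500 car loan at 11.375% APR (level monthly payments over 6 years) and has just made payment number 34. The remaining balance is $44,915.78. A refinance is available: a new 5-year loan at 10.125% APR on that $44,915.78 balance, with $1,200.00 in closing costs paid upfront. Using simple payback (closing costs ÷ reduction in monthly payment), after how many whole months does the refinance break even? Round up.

3 months

Current payment = 73,500 × 11.375%/12 / (1 − (1+0.0094792)^−72) = $1,413.16.
Refinanced payment = 44,915.78 × 0.0084375 / (1 − (1+0.0084375)^−60) = $957.09.
Monthly savings = $1,413.16 − $957.09 = $456.07.
Break-even = $1,200.00 / $456.07 = 2.63 → 3 months.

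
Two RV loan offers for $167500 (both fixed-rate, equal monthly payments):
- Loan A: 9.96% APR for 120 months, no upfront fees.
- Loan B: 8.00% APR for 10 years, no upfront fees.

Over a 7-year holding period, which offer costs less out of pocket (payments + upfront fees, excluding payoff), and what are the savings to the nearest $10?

Loan B by $14,920

Loan A: monthly rate = 9.96%/12 = 0.0083000; payment = 167,500 × 0.0083000 / (1 − (1+0.0083000)^−120) = $2,209.82.
Loan B: at 8.00% the monthly rate is 0.0066667, so the payment is 167,500 × 0.0066667 / (1 − 1.0066667^−120) = $2,032.24.
Over 84 months: Loan A costs 84 × $2,209.82 = $185,624.88; Loan B costs 84 × $2,032.24 = $170,708.16.
Loan B is cheaper by $185,624.88 − $170,708.16 = $14,916.72.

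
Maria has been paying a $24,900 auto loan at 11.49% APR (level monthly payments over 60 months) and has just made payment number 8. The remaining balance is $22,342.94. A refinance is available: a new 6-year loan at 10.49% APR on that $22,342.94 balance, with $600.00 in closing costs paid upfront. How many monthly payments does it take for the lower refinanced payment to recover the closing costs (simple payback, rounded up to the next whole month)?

5 months

Current payment = 24,900 × 11.49%/12 / (1 − (1+0.0095750)^−60) = $547.49.
Refinanced payment = 22,342.94 × 0.0087417 / (1 − (1+0.0087417)^−72) = $419.46.
Monthly savings = $547.49 − $419.46 = $128.03.
Break-even = $600.00 / $128.03 = 4.69 → 5 months.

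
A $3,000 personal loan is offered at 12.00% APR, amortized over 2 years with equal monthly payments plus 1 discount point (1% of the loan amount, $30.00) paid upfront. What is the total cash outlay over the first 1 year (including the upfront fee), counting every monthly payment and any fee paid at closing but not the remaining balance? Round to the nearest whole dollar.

Monthly rate = 12%/12 = 0.0100000; payment = 3,000 × 0.0100000 / (1 − (1+0.0100000)^−24) = $141.22.
Total outlay = 12 × $141.22 + $30.00 = $1,724.64.

$1,725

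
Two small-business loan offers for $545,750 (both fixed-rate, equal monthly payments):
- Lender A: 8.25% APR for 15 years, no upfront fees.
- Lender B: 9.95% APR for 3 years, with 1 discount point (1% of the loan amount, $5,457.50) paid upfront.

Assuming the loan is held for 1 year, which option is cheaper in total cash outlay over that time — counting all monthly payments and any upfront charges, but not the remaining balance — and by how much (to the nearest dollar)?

Lender A by $153,087

Lender A: at 8.25% the monthly rate is 0.0068750, so the payment is 545,750 × 0.0068750 / (1 − 1.0068750^−180) = $5,294.54.
Lender B: at 9.95% the monthly rate is 0.0082917, so the payment is 545,750 × 0.0082917 / (1 − 1.0082917^−36) = $17,597.01.
Over 12 months: Lender A costs 12 × $5,294.54 = $63,534.48; Lender B costs 12 × $17,597.01 + $5,457.50 = $216,621.62.
Lender A is cheaper by $216,621.62 − $63,534.48 = $153,087.14.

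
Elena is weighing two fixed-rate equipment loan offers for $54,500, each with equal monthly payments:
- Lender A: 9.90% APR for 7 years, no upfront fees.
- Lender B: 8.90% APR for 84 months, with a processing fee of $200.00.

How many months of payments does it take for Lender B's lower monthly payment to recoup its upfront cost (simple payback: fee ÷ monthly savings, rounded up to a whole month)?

8 months

Lender A: at 9.90% the monthly rate is 0.0082500, so the payment is 54,500 × 0.0082500 / (1 − 1.0082500^−84) = $901.95.
Lender B: at 8.90% the monthly rate is 0.0074167, so the payment is 54,500 × 0.0074167 / (1 − 1.0074167^−84) = $874.09.
Monthly savings = $901.95 − $874.09 = $27.86.
Break-even = $200.00 / $27.86 = 7.18 → 8 months.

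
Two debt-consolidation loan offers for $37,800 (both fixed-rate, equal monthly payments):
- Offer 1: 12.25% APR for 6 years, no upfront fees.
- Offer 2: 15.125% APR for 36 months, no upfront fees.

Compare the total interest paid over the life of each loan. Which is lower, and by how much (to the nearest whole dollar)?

Offer 1: monthly rate = 12.25%/12 = 0.0102083; payment = 37,800 × 0.0102083 / (1 − (1+0.0102083)^−72) = $743.92.
Total interest on Offer 1 = 72 × $743.92 − $37,800 = $15,762.24.
Offer 2: at 15.125% the monthly rate is 0.0126042, so the payment is 37,800 × 0.0126042 / (1 − 1.0126042^−36) = $1,312.66.
Total interest on Offer 2 = 36 × $1,312.66 − $37,800 = $9,455.76.
Offer 2 is lower by $6,306.48.

Offer 2 by $6,306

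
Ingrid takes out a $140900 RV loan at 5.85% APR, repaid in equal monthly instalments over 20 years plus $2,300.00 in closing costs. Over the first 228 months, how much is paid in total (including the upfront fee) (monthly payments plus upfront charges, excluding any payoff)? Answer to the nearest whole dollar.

$229,684

At 5.85% the monthly rate is 0.0048750, so the payment is 140,900 × 0.0048750 / (1 − 1.0048750^−240) = $997.30.
Total outlay = 228 × $997.30 + $2,300.00 = $229,684.40.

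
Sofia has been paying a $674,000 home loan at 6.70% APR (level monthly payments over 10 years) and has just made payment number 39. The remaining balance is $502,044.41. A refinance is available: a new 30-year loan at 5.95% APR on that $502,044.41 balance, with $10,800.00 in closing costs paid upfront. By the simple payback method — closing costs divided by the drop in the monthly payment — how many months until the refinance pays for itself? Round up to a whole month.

Current payment = 674,000 × 6.7%/12 / (1 − (1+0.0055833)^−120) = $7,721.90.
Refinanced payment = 502,044.41 × 0.0049583 / (1 − (1+0.0049583)^−360) = $2,993.89.
Monthly savings = $7,721.90 − $2,993.89 = $4,728.01.
Break-even = $10,800.00 / $4,728.01 = 2.28 → 3 months.

3 months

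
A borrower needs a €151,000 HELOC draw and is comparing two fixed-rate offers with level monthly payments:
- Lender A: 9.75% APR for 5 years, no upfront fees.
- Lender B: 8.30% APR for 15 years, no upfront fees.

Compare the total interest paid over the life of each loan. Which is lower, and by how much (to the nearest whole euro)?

Lender A by €73,090

Lender A: at 9.75% the monthly rate is 0.0081250, so the payment is 151,000 × 0.0081250 / (1 − 1.0081250^−60) = €3,189.76.
Total interest on Lender A = 60 × €3,189.76 − €151,000 = €40,385.60.
Lender B: at 8.30% the monthly rate is 0.0069167, so the payment is 151,000 × 0.0069167 / (1 − 1.0069167^−180) = €1,469.31.
Total interest on Lender B = 180 × €1,469.31 − €151,000 = €113,475.80.
Lender A is lower by €73,090.20.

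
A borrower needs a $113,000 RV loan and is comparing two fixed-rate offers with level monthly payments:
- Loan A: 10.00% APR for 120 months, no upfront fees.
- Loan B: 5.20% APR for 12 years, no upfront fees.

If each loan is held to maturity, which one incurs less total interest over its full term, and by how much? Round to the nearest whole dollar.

Loan B by $27,060

Loan A: monthly rate = 10%/12 = 0.0083333; payment = 113,000 × 0.0083333 / (1 − (1+0.0083333)^−120) = $1,493.30.
Total interest on Loan A = 120 × $1,493.30 − $113,000 = $66,196.00.
Loan B: monthly rate = 5.2%/12 = 0.0043333; payment = 113,000 × 0.0043333 / (1 − (1+0.0043333)^−144) = $1,056.50.
Total interest on Loan B = 144 × $1,056.50 − $113,000 = $39,136.00.
Loan B is lower by $27,060.00.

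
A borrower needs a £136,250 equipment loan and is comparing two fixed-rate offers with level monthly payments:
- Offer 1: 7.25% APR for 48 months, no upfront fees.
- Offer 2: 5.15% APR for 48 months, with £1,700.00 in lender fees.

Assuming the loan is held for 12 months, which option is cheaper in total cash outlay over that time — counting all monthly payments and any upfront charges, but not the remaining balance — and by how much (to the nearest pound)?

Offer 1 by £122

Offer 1: at 7.25% the monthly rate is 0.0060417, so the payment is 136,250 × 0.0060417 / (1 − 1.0060417^−48) = £3,278.50.
Offer 2: monthly rate = 5.15%/12 = 0.0042917; payment = 136,250 × 0.0042917 / (1 − (1+0.0042917)^−48) = £3,147.01.
Over 12 months: Offer 1 costs 12 × £3,278.50 = £39,342.00; Offer 2 costs 12 × £3,147.01 + £1,700.00 = £39,464.12.
Offer 1 is cheaper by £39,464.12 − £39,342.00 = £122.12.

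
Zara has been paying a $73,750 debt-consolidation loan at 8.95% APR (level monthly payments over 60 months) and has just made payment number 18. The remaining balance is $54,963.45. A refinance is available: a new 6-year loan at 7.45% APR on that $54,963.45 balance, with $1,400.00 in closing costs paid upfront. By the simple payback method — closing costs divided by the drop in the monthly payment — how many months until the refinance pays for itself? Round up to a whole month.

Current payment = 73,750 × 8.95%/12 / (1 − (1+0.0074583)^−60) = $1,529.14.
Refinanced payment = 54,963.45 × 0.0062083 / (1 − (1+0.0062083)^−72) = $948.99.
Monthly savings = $1,529.14 − $948.99 = $580.15.
Break-even = $1,400.00 / $580.15 = 2.41 → 3 months.

3 months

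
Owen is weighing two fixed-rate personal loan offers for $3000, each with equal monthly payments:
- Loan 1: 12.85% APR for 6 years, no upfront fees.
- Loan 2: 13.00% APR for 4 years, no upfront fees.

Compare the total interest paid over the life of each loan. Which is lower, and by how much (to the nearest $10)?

Loan 2 by $460

Loan 1: monthly rate = 12.85%/12 = 0.0107083; payment = 3,000 × 0.0107083 / (1 − (1+0.0107083)^−72) = $59.99.
Total interest on Loan 1 = 72 × $59.99 − $3,000 = $1,319.28.
Loan 2: at 13.00% the monthly rate is 0.0108333, so the payment is 3,000 × 0.0108333 / (1 − 1.0108333^−48) = $80.48.
Total interest on Loan 2 = 48 × $80.48 − $3,000 = $863.04.
Loan 2 is lower by $456.24.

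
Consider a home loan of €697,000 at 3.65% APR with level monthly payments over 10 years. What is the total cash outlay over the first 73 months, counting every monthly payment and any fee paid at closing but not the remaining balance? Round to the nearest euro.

€506,724

At 3.65% the monthly rate is 0.0030417, so the payment is 697,000 × 0.0030417 / (1 − 1.0030417^−120) = €6,941.43.
Total outlay = 73 × €6,941.43 = €506,724.39.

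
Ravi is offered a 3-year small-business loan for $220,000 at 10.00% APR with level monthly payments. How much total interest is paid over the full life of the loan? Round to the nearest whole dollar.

$35,556

At 10.00% the monthly rate is 0.0083333, so the payment is 220,000 × 0.0083333 / (1 − 1.0083333^−36) = $7,098.78.
Total paid = 36 × $7,098.78 = $255,556.08; interest = $255,556.08 − $220,000 = $35,556.08.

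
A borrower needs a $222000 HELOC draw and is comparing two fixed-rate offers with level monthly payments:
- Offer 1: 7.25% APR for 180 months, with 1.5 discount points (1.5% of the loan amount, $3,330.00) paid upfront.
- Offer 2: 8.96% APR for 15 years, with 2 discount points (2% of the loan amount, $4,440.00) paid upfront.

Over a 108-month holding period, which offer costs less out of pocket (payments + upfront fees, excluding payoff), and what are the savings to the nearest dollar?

Offer 1 by $24,852

Offer 1: monthly rate = 7.25%/12 = 0.0060417; payment = 222,000 × 0.0060417 / (1 − (1+0.0060417)^−180) = $2,026.56.
Offer 2: monthly rate = 8.96%/12 = 0.0074667; payment = 222,000 × 0.0074667 / (1 − (1+0.0074667)^−180) = $2,246.39.
Over 108 months: Offer 1 costs 108 × $2,026.56 + $3,330.00 = $222,198.48; Offer 2 costs 108 × $2,246.39 + $4,440.00 = $247,050.12.
Offer 1 is cheaper by $247,050.12 − $222,198.48 = $24,851.64.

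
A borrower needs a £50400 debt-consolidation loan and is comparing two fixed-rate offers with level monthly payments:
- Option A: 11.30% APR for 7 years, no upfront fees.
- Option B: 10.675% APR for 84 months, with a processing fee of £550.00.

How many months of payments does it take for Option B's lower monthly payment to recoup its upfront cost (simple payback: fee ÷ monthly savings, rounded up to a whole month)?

Option A: monthly rate = 11.3%/12 = 0.0094167; payment = 50,400 × 0.0094167 / (1 − (1+0.0094167)^−84) = £870.94.
Option B: monthly rate = 10.675%/12 = 0.0088958; payment = 50,400 × 0.0088958 / (1 − (1+0.0088958)^−84) = £854.38.
Monthly savings = £870.94 − £854.38 = £16.56.
Break-even = £550.00 / £16.56 = 33.21 → 34 months.

34 months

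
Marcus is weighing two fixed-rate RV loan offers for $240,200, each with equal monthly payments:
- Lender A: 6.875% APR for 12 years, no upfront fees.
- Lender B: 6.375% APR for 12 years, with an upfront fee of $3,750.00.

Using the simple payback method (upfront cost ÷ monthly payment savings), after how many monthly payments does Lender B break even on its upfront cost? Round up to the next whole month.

Lender A: at 6.875% the monthly rate is 0.0057292, so the payment is 240,200 × 0.0057292 / (1 − 1.0057292^−144) = $2,454.20.
Lender B: monthly rate = 6.375%/12 = 0.0053125; payment = 240,200 × 0.0053125 / (1 − (1+0.0053125)^−144) = $2,390.87.
Monthly savings = $2,454.20 − $2,390.87 = $63.33.
Break-even = $3,750.00 / $63.33 = 59.21 → 60 months.

60 months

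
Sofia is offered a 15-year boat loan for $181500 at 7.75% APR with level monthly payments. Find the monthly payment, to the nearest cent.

Monthly rate = 7.75%/12 = 0.0064583; payment = 181,500 × 0.0064583 / (1 − (1+0.0064583)^−180) = $1,708.42.

$1,708.42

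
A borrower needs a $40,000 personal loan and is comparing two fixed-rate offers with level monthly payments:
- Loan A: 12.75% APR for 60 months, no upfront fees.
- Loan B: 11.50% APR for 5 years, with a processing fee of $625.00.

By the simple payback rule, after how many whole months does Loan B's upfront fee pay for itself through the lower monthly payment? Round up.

25 months

Loan A: monthly rate = 12.75%/12 = 0.0106250; payment = 40,000 × 0.0106250 / (1 − (1+0.0106250)^−60) = $905.01.
Loan B: monthly rate = 11.5%/12 = 0.0095833; payment = 40,000 × 0.0095833 / (1 − (1+0.0095833)^−60) = $879.70.
Monthly savings = $905.01 − $879.70 = $25.31.
Break-even = $625.00 / $25.31 = 24.69 → 25 months.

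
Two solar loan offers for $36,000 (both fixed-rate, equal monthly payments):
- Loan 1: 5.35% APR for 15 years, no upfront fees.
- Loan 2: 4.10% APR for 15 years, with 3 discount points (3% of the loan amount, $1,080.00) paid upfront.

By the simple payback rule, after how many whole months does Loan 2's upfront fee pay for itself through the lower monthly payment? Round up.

47 months

Loan 1: monthly rate = 5.35%/12 = 0.0044583; payment = 36,000 × 0.0044583 / (1 − (1+0.0044583)^−180) = $291.29.
Loan 2: monthly rate = 4.1%/12 = 0.0034167; payment = 36,000 × 0.0034167 / (1 − (1+0.0034167)^−180) = $268.10.
Monthly savings = $291.29 − $268.10 = $23.19.
Break-even = $1,080.00 / $23.19 = 46.57 → 47 months.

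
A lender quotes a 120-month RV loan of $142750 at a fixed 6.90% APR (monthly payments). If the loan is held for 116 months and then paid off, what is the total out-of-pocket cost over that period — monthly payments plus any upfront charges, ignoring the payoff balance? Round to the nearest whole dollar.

$191,412

Monthly rate = 6.9%/12 = 0.0057500; payment = 142,750 × 0.0057500 / (1 − (1+0.0057500)^−120) = $1,650.10.
Total outlay = 116 × $1,650.10 = $191,411.60.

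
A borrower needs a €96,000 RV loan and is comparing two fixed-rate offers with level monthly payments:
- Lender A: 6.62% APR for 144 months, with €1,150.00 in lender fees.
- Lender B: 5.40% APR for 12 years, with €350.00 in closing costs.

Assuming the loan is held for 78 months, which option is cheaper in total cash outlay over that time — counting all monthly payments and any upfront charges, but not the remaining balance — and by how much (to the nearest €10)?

Lender B by €5,530

Lender A: monthly rate = 6.62%/12 = 0.0055167; payment = 96,000 × 0.0055167 / (1 − (1+0.0055167)^−144) = €967.91.
Lender B: at 5.40% the monthly rate is 0.0045000, so the payment is 96,000 × 0.0045000 / (1 − 1.0045000^−144) = €907.28.
Over 78 months: Lender A costs 78 × €967.91 + €1,150.00 = €76,646.98; Lender B costs 78 × €907.28 + €350.00 = €71,117.84.
Lender B is cheaper by €76,646.98 − €71,117.84 = €5,529.14.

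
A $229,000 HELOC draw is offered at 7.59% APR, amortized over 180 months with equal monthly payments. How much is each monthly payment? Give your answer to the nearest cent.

$2,134.59

Monthly rate = 7.59%/12 = 0.0063250; payment = 229,000 × 0.0063250 / (1 − (1+0.0063250)^−180) = $2,134.59.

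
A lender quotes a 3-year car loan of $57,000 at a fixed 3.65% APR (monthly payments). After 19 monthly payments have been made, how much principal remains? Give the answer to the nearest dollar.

With monthly rate i = 3.65%/12 = 0.0030417, the balance after k of n payments is P · [(1+i)^n − (1+i)^k] / [(1+i)^n − 1].
(1+0.0030417)^36 = 1.11553466 and (1+0.0030417)^19 = 1.05940132, so the balance is 57,000 × (1.11553466 − 1.05940132) / (1.11553466 − 1) = $27,693.86.

$27,694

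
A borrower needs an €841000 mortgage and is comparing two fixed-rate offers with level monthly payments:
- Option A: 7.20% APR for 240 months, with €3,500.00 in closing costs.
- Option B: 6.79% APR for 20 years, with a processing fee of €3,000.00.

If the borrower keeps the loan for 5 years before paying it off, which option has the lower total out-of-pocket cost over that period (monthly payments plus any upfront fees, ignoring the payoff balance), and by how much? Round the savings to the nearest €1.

Option B by €12,916

Option A: at 7.20% the monthly rate is 0.0060000, so the payment is 841,000 × 0.0060000 / (1 − 1.0060000^−240) = €6,621.61.
Option B: monthly rate = 6.79%/12 = 0.0056583; payment = 841,000 × 0.0056583 / (1 − (1+0.0056583)^−240) = €6,414.68.
Over 60 months: Option A costs 60 × €6,621.61 + €3,500.00 = €400,796.60; Option B costs 60 × €6,414.68 + €3,000.00 = €387,880.80.
Option B is cheaper by €400,796.60 − €387,880.80 = €12,915.80.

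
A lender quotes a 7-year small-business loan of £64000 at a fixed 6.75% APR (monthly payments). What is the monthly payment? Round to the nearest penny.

Monthly rate = 6.75%/12 = 0.0056250; payment = 64,000 × 0.0056250 / (1 − (1+0.0056250)^−84) = £958.13.

£958.13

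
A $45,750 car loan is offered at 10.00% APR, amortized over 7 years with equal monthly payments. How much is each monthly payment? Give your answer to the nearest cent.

$759.50

At 10.00% the monthly rate is 0.0083333, so the payment is 45,750 × 0.0083333 / (1 − 1.0083333^−84) = $759.50.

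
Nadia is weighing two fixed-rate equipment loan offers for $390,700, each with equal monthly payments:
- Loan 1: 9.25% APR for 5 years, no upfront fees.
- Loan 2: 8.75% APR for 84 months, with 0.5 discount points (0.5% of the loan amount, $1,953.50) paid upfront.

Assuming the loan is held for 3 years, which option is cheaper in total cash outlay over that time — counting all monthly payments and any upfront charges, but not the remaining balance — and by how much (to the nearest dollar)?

Loan 1: monthly rate = 9.25%/12 = 0.0077083; payment = 390,700 × 0.0077083 / (1 − (1+0.0077083)^−60) = $8,157.78.
Loan 2: at 8.75% the monthly rate is 0.0072917, so the payment is 390,700 × 0.0072917 / (1 − 1.0072917^−84) = $6,236.55.
Over 36 months: Loan 1 costs 36 × $8,157.78 = $293,680.08; Loan 2 costs 36 × $6,236.55 + $1,953.50 = $226,469.30.
Loan 2 is cheaper by $293,680.08 − $226,469.30 = $67,210.78.

Loan 2 by $67,211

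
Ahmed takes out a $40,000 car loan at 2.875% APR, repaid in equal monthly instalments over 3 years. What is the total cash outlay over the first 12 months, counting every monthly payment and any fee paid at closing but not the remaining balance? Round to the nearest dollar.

$13,933

Monthly rate = 2.875%/12 = 0.0023958; payment = 40,000 × 0.0023958 / (1 − (1+0.0023958)^−36) = $1,161.05.
Total outlay = 12 × $1,161.05 = $13,932.60.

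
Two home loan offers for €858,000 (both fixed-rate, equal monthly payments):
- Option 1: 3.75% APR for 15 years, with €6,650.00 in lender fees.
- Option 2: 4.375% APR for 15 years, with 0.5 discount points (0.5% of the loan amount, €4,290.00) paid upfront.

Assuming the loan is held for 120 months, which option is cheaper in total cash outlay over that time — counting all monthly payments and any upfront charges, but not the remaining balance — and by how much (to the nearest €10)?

Option 1: monthly rate = 3.75%/12 = 0.0031250; payment = 858,000 × 0.0031250 / (1 − (1+0.0031250)^−180) = €6,239.57.
Option 2: at 4.375% the monthly rate is 0.0036458, so the payment is 858,000 × 0.0036458 / (1 − 1.0036458^−180) = €6,508.96.
Over 120 months: Option 1 costs 120 × €6,239.57 + €6,650.00 = €755,398.40; Option 2 costs 120 × €6,508.96 + €4,290.00 = €785,365.20.
Option 1 is cheaper by €785,365.20 − €755,398.40 = €29,966.80.

Option 1 by €29,970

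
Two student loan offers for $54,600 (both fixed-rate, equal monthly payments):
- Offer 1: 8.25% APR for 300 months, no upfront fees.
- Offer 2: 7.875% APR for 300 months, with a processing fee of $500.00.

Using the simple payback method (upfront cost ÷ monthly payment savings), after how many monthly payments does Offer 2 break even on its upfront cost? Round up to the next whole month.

Offer 1: monthly rate = 8.25%/12 = 0.0068750; payment = 54,600 × 0.0068750 / (1 − (1+0.0068750)^−300) = $430.49.
Offer 2: at 7.875% the monthly rate is 0.0065625, so the payment is 54,600 × 0.0065625 / (1 − 1.0065625^−300) = $416.90.
Monthly savings = $430.49 − $416.90 = $13.59.
Break-even = $500.00 / $13.59 = 36.79 → 37 months.

37 months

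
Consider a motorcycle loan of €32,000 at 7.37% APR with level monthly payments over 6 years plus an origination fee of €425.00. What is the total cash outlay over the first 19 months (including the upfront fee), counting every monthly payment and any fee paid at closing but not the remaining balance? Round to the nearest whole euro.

At 7.37% the monthly rate is 0.0061417, so the payment is 32,000 × 0.0061417 / (1 − 1.0061417^−72) = €551.27.
Total outlay = 19 × €551.27 + €425.00 = €10,899.13.

€10,899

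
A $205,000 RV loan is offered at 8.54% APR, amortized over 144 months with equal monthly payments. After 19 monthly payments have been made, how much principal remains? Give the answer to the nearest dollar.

With monthly rate i = 8.54%/12 = 0.0071167, the balance after k of n payments is P · [(1+i)^n − (1+i)^k] / [(1+i)^n − 1].
(1+0.0071167)^144 = 2.77644305 and (1+0.0071167)^19 = 1.14423672, so the balance is 205,000 × (2.77644305 − 1.14423672) / (2.77644305 − 1) = $188,355.21.

$188,355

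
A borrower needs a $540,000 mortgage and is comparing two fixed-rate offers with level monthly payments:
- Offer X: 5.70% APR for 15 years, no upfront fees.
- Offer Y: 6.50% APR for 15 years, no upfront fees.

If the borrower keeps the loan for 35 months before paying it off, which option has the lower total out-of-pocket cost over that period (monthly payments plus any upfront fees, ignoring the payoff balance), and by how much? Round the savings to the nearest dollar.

Offer X by $8,197

Offer X: monthly rate = 5.7%/12 = 0.0047500; payment = 540,000 × 0.0047500 / (1 − (1+0.0047500)^−180) = $4,469.77.
Offer Y: at 6.50% the monthly rate is 0.0054167, so the payment is 540,000 × 0.0054167 / (1 − 1.0054167^−180) = $4,703.98.
Over 35 months: Offer X costs 35 × $4,469.77 = $156,441.95; Offer Y costs 35 × $4,703.98 = $164,639.30.
Offer X is cheaper by $164,639.30 − $156,441.95 = $8,197.35.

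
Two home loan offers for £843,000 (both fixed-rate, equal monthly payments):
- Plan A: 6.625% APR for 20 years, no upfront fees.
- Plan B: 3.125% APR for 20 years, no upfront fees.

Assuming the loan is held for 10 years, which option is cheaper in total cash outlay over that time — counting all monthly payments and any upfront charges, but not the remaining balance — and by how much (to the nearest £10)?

Plan B by £194,300

Plan A: at 6.625% the monthly rate is 0.0055208, so the payment is 843,000 × 0.0055208 / (1 − 1.0055208^−240) = £6,347.37.
Plan B: monthly rate = 3.125%/12 = 0.0026042; payment = 843,000 × 0.0026042 / (1 − (1+0.0026042)^−240) = £4,728.18.
Over 120 months: Plan A costs 120 × £6,347.37 = £761,684.40; Plan B costs 120 × £4,728.18 = £567,381.60.
Plan B is cheaper by £761,684.40 − £567,381.60 = £194,302.80.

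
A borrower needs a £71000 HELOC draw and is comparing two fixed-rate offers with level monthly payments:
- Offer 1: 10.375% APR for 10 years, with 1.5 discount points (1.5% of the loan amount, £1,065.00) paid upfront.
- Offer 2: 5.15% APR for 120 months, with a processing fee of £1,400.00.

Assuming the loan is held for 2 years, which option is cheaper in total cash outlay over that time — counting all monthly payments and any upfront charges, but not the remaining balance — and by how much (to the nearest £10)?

Offer 2 by £4,340

Offer 1: at 10.375% the monthly rate is 0.0086458, so the payment is 71,000 × 0.0086458 / (1 − 1.0086458^−120) = £953.08.
Offer 2: monthly rate = 5.15%/12 = 0.0042917; payment = 71,000 × 0.0042917 / (1 − (1+0.0042917)^−120) = £758.28.
Over 24 months: Offer 1 costs 24 × £953.08 + £1,065.00 = £23,938.92; Offer 2 costs 24 × £758.28 + £1,400.00 = £19,598.72.
Offer 2 is cheaper by £23,938.92 − £19,598.72 = £4,340.20.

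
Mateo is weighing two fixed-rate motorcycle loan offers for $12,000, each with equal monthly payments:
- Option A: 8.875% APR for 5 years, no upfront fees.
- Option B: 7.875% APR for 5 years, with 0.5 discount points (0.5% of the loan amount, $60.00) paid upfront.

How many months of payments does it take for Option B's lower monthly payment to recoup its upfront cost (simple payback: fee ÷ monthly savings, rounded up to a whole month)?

Option A: monthly rate = 8.875%/12 = 0.0073958; payment = 12,000 × 0.0073958 / (1 − (1+0.0073958)^−60) = $248.37.
Option B: at 7.875% the monthly rate is 0.0065625, so the payment is 12,000 × 0.0065625 / (1 − 1.0065625^−60) = $242.60.
Monthly savings = $248.37 − $242.60 = $5.77.
Break-even = $60.00 / $5.77 = 10.40 → 11 months.

11 months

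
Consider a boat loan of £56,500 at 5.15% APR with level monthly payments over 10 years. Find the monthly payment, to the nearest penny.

£603.42

At 5.15% the monthly rate is 0.0042917, so the payment is 56,500 × 0.0042917 / (1 − 1.0042917^−120) = £603.42.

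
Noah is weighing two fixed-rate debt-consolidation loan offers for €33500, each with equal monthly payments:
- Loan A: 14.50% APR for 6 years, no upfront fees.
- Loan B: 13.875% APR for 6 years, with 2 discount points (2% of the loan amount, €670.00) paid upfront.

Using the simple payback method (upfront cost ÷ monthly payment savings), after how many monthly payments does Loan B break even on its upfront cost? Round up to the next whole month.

60 months

Loan A: monthly rate = 14.5%/12 = 0.0120833; payment = 33,500 × 0.0120833 / (1 − (1+0.0120833)^−72) = €699.29.
Loan B: at 13.875% the monthly rate is 0.0115625, so the payment is 33,500 × 0.0115625 / (1 − 1.0115625^−72) = €688.05.
Monthly savings = €699.29 − €688.05 = €11.24.
Break-even = €670.00 / €11.24 = 59.61 → 60 months.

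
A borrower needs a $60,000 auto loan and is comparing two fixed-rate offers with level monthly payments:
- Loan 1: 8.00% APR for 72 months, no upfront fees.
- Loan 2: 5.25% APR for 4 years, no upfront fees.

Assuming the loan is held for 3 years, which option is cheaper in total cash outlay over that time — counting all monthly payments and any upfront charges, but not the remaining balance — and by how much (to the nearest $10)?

Loan 1: monthly rate = 8%/12 = 0.0066667; payment = 60,000 × 0.0066667 / (1 − (1+0.0066667)^−72) = $1,051.99.
Loan 2: monthly rate = 5.25%/12 = 0.0043750; payment = 60,000 × 0.0043750 / (1 − (1+0.0043750)^−48) = $1,388.56.
Over 36 months: Loan 1 costs 36 × $1,051.99 = $37,871.64; Loan 2 costs 36 × $1,388.56 = $49,988.16.
Loan 1 is cheaper by $49,988.16 − $37,871.64 = $12,116.52.

Loan 1 by $12,120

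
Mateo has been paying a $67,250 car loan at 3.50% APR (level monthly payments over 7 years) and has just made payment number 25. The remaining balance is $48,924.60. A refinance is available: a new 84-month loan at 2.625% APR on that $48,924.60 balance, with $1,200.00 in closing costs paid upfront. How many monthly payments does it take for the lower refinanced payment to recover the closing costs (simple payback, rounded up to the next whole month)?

5 months

Current payment = 67,250 × 3.5%/12 / (1 − (1+0.0029167)^−84) = $903.83.
Refinanced payment = 48,924.60 × 0.0021875 / (1 − (1+0.0021875)^−84) = $638.22.
Monthly savings = $903.83 − $638.22 = $265.61.
Break-even = $1,200.00 / $265.61 = 4.52 → 5 months.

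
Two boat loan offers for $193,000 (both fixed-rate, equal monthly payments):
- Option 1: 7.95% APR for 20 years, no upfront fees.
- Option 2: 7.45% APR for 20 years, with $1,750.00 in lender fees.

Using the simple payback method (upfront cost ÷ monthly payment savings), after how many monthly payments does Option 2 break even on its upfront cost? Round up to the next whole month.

30 months

Option 1: monthly rate = 7.95%/12 = 0.0066250; payment = 193,000 × 0.0066250 / (1 − (1+0.0066250)^−240) = $1,608.33.
Option 2: at 7.45% the monthly rate is 0.0062083, so the payment is 193,000 × 0.0062083 / (1 − 1.0062083^−240) = $1,548.90.
Monthly savings = $1,608.33 − $1,548.90 = $59.43.
Break-even = $1,750.00 / $59.43 = 29.45 → 30 months.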